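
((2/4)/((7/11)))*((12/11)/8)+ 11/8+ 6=419/56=7.48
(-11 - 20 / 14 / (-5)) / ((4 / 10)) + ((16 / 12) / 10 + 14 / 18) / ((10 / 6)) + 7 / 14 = -13513 / 525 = -25.74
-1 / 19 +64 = 1215 / 19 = 63.95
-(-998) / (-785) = -998 / 785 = -1.27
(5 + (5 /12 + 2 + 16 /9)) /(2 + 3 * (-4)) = -331 /360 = -0.92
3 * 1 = 3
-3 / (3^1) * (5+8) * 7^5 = -218491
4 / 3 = 1.33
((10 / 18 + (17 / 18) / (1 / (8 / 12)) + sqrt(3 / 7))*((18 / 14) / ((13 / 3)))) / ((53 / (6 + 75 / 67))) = 0.07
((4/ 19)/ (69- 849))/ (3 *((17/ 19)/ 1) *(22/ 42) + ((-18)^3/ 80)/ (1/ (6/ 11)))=77/ 10942854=0.00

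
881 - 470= 411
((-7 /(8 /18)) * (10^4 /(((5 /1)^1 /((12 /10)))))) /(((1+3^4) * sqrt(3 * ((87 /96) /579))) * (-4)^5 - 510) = 6.03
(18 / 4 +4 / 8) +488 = 493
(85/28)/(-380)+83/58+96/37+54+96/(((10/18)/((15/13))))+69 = 9688752219/29683472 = 326.40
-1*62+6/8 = -61.25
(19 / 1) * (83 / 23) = 1577 / 23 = 68.57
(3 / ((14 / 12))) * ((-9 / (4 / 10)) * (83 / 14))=-33615 / 98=-343.01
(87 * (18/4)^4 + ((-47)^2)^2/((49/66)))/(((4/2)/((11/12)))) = 18996679823/6272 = 3028807.37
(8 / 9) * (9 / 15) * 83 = 664 / 15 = 44.27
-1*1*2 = -2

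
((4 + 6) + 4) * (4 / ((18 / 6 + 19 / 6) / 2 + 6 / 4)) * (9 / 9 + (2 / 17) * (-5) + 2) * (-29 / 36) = -66584 / 2805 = -23.74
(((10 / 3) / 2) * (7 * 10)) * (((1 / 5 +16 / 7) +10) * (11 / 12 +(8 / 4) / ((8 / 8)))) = 76475 / 18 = 4248.61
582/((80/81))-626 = -1469/40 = -36.72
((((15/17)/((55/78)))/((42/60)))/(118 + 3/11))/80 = 117/619276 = 0.00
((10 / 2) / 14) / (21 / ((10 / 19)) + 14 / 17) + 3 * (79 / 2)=118.51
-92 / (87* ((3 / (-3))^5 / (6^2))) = 1104 / 29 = 38.07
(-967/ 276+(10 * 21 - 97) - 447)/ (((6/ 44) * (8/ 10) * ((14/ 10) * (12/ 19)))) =-486713975/ 139104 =-3498.92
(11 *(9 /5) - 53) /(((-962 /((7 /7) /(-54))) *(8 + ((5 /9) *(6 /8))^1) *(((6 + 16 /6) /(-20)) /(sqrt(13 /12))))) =166 *sqrt(39) /5683977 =0.00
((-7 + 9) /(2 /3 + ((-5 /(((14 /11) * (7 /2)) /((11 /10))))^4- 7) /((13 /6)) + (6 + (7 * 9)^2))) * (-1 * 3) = -10791707472 /7146823589329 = -0.00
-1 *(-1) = 1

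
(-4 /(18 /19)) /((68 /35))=-665 /306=-2.17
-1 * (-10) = 10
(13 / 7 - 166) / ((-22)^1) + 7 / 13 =16015 / 2002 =8.00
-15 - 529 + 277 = -267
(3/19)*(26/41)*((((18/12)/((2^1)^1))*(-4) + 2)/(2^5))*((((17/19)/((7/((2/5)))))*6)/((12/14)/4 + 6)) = -663/4292290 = -0.00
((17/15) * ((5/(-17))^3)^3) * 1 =-390625/20927272323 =-0.00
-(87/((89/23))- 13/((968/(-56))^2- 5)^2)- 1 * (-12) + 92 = 1503563918037/18444788624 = 81.52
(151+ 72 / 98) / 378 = 7435 / 18522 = 0.40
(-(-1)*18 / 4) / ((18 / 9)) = 9 / 4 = 2.25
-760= -760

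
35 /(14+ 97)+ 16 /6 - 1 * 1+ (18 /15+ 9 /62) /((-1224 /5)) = 1849897 /935952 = 1.98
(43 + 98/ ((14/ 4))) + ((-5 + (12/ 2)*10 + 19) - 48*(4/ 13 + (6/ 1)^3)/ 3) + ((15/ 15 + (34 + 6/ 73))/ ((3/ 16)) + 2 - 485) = -10282846/ 2847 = -3611.82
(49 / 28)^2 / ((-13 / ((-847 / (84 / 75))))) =148225 / 832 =178.16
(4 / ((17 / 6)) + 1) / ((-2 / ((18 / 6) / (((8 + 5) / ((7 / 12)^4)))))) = -98441 / 3055104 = -0.03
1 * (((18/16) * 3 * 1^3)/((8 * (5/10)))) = 27/32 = 0.84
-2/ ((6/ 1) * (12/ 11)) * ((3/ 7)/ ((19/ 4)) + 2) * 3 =-1529/ 798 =-1.92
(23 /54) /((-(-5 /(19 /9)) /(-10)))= -437 /243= -1.80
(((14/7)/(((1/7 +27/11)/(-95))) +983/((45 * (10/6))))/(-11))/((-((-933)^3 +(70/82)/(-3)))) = 738533/109886091904600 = 0.00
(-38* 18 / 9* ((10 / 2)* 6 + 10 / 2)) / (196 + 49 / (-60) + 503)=-159600 / 41891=-3.81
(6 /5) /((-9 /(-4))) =8 /15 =0.53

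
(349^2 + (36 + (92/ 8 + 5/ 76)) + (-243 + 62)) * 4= 9246735/ 19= 486670.26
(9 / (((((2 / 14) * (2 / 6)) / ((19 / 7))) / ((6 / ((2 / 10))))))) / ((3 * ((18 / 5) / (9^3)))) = 1038825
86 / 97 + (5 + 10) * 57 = 83021 / 97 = 855.89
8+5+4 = 17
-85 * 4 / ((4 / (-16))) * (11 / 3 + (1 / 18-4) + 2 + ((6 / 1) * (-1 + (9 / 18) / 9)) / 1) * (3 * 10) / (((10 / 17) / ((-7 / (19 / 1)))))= 5745320 / 57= 100795.09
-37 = -37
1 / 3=0.33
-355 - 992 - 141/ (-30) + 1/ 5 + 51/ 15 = -13387/ 10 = -1338.70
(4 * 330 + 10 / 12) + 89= 8459 / 6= 1409.83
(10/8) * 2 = 5/2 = 2.50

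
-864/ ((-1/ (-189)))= -163296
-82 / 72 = -41 / 36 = -1.14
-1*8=-8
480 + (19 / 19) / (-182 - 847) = 493919 / 1029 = 480.00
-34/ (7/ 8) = -272/ 7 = -38.86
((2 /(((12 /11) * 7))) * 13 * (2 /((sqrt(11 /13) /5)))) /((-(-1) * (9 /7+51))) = 65 * sqrt(143) /1098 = 0.71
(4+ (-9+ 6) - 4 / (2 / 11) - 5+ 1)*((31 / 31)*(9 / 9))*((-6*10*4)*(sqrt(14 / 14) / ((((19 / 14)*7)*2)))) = 6000 / 19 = 315.79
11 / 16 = 0.69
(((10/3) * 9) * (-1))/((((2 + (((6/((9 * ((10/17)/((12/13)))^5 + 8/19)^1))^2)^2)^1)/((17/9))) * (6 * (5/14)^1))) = -122604607063496864986412746503718839830659559/1730607289263559992873986160300922074079938201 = -0.07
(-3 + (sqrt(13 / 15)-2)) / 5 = -1 + sqrt(195) / 75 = -0.81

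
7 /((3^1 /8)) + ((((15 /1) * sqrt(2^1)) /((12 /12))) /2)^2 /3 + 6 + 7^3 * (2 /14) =667 /6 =111.17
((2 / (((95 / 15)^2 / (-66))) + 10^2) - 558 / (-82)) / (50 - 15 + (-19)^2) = 1532111 / 5861196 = 0.26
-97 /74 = -1.31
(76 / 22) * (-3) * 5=-570 / 11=-51.82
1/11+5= 56/11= 5.09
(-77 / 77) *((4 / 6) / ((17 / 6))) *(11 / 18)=-22 / 153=-0.14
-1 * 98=-98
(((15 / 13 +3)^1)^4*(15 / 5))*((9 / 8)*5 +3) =220016574 / 28561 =7703.39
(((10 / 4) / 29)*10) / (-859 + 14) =-5 / 4901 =-0.00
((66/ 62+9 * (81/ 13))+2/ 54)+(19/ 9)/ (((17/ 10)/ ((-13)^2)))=49397693/ 184977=267.05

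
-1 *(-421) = 421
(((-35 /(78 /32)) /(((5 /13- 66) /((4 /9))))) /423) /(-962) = -1120 /4685956353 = -0.00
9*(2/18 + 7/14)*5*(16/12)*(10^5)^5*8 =8800000000000000000000000000/3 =2933333333333333333333333000.00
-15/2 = -7.50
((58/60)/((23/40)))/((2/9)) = 174/23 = 7.57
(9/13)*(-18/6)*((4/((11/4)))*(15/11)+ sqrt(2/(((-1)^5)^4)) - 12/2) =5.40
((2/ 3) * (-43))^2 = 7396/ 9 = 821.78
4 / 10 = 2 / 5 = 0.40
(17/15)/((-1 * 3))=-17/45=-0.38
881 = 881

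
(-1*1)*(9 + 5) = -14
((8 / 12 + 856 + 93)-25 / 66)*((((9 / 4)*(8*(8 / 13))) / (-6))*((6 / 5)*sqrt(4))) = -3007344 / 715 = -4206.08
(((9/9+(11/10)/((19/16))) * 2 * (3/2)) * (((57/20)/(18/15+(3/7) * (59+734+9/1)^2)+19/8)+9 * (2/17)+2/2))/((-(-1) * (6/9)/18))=1796615252172/2596947455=691.82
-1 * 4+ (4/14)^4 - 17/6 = -98345/14406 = -6.83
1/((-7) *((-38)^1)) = 1/266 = 0.00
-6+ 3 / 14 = -81 / 14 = -5.79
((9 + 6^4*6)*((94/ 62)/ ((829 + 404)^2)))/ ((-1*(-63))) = 40655/ 329902713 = 0.00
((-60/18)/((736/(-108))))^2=2025/8464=0.24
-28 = -28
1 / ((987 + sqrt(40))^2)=974209 / 948927308641 -3948 *sqrt(10) / 948927308641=0.00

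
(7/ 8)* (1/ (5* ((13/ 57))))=0.77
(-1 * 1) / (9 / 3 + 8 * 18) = -1 / 147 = -0.01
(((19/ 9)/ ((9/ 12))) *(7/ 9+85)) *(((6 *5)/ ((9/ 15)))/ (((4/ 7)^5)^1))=1540781725/ 7776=198145.80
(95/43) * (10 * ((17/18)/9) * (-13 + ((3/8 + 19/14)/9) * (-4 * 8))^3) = -16303.81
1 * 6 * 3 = 18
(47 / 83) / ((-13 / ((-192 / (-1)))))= -9024 / 1079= -8.36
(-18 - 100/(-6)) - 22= -70/3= -23.33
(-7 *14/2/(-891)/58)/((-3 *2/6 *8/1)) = -49/413424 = -0.00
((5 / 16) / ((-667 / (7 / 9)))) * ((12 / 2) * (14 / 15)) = -49 / 24012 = -0.00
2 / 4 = 1 / 2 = 0.50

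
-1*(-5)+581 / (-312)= 979 / 312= 3.14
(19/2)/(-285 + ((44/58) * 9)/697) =-384047/11521014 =-0.03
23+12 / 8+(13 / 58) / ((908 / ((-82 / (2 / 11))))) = 1284405 / 52664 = 24.39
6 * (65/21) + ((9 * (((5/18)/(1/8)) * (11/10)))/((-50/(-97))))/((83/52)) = 658138/14525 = 45.31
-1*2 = -2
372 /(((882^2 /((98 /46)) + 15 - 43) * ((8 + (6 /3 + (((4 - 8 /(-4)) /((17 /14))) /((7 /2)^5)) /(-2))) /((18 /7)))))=697221 /2660016560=0.00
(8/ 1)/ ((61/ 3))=24/ 61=0.39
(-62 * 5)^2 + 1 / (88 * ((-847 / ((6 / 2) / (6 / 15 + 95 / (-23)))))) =1024296072915 / 10658648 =96100.00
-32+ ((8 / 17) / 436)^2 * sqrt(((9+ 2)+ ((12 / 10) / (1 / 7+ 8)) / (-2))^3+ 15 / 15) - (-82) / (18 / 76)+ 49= 4 * sqrt(106328203465) / 30988321225+ 3269 / 9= 363.22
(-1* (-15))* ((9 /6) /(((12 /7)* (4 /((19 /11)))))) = 1995 /352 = 5.67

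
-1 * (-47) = 47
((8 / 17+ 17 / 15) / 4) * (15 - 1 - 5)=3.61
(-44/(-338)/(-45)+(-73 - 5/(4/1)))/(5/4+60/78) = -2258773/61425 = -36.77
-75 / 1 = -75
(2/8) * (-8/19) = -2/19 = -0.11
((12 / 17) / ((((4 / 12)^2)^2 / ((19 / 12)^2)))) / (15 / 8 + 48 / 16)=6498 / 221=29.40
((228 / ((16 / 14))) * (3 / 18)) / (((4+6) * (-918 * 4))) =-0.00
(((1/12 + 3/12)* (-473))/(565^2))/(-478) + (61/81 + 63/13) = 899668152823/160676796150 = 5.60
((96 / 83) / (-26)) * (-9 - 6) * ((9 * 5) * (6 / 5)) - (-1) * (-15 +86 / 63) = 1522579 / 67977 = 22.40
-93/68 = -1.37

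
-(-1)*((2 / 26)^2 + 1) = 170 / 169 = 1.01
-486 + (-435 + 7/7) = -920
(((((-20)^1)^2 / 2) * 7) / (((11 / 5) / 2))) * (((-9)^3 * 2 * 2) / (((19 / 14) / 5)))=-13673110.05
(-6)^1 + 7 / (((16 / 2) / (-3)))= -69 / 8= -8.62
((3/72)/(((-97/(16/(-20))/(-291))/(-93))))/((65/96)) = 4464/325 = 13.74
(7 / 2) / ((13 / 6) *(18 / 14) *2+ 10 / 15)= 0.56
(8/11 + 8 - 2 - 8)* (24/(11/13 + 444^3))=-4368/12516559033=-0.00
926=926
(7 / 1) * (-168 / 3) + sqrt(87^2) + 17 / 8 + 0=-2423 / 8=-302.88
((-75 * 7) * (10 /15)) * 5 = -1750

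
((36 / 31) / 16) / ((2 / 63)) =567 / 248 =2.29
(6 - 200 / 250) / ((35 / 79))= 2054 / 175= 11.74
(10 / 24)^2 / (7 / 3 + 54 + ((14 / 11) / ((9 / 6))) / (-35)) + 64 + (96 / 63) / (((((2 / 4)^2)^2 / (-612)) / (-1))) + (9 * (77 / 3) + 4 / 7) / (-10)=233539887701 / 15608880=14961.99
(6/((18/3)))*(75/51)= 25/17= 1.47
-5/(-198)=5/198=0.03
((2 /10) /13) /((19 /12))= 12 /1235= 0.01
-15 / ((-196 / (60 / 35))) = 45 / 343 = 0.13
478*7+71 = 3417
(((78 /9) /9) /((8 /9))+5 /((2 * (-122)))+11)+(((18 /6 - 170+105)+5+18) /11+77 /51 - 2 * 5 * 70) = -47223119 /68442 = -689.97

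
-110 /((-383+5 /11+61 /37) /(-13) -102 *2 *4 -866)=44770 /672649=0.07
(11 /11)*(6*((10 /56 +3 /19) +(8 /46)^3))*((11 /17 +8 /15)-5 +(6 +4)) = 1743009508 /137547935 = 12.67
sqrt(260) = 2 * sqrt(65) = 16.12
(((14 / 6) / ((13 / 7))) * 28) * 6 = 2744 / 13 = 211.08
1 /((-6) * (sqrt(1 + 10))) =-sqrt(11) /66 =-0.05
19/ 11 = 1.73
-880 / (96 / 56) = -1540 / 3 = -513.33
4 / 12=1 / 3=0.33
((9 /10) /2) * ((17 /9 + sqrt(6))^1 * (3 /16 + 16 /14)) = 2.60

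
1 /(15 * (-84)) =-1 /1260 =-0.00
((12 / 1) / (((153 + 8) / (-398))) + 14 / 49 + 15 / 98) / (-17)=3875 / 2254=1.72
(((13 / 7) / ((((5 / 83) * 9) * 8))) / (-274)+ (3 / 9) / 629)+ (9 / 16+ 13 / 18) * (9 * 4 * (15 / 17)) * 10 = 177237136469 / 434311920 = 408.09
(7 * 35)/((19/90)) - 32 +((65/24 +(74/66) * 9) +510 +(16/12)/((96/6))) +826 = 12426683/5016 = 2477.41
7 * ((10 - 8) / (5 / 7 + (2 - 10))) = -98 / 51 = -1.92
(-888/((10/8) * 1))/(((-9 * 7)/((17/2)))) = 10064/105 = 95.85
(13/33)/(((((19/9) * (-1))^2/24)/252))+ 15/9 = 6388399/11913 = 536.25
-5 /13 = -0.38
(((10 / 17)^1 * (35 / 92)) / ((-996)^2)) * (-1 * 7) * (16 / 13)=-1225 / 630302166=-0.00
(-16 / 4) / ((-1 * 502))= 2 / 251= 0.01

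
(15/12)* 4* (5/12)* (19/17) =475/204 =2.33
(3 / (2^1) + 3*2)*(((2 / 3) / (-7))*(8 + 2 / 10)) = -41 / 7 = -5.86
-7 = -7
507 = 507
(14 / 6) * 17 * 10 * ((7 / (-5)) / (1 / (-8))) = 13328 / 3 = 4442.67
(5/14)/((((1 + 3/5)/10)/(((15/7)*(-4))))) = -1875/98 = -19.13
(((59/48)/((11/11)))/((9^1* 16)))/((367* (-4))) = -59/10146816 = -0.00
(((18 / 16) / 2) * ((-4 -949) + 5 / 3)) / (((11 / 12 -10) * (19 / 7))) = 89901 / 4142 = 21.70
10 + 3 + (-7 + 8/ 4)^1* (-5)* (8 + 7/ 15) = 674/ 3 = 224.67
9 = 9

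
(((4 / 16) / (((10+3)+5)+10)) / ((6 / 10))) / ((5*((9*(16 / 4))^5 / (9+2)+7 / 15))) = 55 / 101583184304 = 0.00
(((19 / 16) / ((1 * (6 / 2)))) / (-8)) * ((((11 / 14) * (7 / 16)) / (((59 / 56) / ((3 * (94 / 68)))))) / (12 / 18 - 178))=1551 / 4108288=0.00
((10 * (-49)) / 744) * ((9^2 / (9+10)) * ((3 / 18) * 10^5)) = -27562500 / 589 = -46795.42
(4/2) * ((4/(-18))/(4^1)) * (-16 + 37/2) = -5/18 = -0.28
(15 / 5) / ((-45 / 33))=-11 / 5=-2.20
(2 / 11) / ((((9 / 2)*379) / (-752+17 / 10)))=-5002 / 62535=-0.08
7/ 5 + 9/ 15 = 2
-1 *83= -83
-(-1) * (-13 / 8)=-13 / 8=-1.62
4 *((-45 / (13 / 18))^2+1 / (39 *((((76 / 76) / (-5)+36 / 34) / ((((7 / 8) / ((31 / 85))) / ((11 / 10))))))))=195990854975 / 12620751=15529.25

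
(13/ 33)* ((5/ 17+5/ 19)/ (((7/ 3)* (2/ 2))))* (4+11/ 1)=35100/ 24871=1.41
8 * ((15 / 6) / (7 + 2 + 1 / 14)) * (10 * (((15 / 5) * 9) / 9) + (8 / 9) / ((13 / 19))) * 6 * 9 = 6152160 / 1651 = 3726.32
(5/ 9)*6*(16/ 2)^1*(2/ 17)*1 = 160/ 51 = 3.14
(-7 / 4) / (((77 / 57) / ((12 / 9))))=-19 / 11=-1.73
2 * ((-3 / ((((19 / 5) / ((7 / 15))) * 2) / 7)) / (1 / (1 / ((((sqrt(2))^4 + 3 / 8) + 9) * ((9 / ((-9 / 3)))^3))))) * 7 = 2744 / 54891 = 0.05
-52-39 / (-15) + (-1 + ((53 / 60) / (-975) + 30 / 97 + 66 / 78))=-279443441 / 5674500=-49.25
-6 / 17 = -0.35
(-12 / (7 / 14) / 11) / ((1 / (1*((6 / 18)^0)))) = -24 / 11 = -2.18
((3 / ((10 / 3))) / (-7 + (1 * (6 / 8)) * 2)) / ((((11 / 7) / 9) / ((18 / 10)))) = -5103 / 3025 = -1.69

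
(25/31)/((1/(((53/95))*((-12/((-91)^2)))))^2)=404496/767422388551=0.00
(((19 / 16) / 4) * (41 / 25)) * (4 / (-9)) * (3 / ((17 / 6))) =-779 / 3400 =-0.23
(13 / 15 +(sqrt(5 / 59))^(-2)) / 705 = 38 / 2115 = 0.02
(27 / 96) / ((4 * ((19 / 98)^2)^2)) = 51883209 / 1042568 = 49.76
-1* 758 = -758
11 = 11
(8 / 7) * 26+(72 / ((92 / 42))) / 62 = 150950 / 4991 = 30.24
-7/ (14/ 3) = -1.50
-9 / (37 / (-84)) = 756 / 37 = 20.43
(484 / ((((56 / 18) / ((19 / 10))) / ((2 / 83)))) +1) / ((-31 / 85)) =-401132 / 18011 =-22.27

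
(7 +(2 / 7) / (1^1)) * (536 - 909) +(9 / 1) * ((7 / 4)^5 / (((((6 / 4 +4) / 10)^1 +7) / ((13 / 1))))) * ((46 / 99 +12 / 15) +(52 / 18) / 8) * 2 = -11254510233 / 5953024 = -1890.55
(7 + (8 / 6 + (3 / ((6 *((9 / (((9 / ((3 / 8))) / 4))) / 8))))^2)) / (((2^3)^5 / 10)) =695 / 147456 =0.00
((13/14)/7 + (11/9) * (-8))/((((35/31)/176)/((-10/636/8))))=2900887/981666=2.96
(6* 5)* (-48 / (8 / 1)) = -180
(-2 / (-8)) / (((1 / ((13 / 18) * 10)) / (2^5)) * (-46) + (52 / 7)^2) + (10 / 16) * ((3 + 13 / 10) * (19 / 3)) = 2289859409 / 134496816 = 17.03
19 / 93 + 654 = 60841 / 93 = 654.20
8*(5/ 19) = 40/ 19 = 2.11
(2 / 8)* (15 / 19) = 15 / 76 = 0.20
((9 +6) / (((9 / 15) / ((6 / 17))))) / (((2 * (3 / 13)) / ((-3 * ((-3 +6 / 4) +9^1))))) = -14625 / 34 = -430.15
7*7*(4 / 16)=12.25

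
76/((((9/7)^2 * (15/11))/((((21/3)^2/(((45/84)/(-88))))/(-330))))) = 224810432/273375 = 822.35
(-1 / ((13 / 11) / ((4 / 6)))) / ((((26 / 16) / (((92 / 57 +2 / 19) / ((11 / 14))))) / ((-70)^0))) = -21952 / 28899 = -0.76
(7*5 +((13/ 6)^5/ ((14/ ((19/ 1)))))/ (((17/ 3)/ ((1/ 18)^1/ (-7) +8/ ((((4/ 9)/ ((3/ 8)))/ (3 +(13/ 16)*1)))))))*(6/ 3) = 818819543863/ 1243662336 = 658.39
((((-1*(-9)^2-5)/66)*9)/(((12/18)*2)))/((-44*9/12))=129/484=0.27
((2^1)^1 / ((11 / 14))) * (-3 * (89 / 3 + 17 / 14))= -235.82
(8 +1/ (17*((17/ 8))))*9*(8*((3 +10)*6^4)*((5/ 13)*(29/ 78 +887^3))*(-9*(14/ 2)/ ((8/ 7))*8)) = -1152675582961464494.44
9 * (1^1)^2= 9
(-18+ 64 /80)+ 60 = 214 /5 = 42.80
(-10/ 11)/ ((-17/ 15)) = 150/ 187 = 0.80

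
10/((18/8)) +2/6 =43/9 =4.78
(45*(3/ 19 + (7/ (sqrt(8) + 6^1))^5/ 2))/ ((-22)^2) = 0.03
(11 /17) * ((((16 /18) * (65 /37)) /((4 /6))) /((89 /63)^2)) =3783780 /4982309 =0.76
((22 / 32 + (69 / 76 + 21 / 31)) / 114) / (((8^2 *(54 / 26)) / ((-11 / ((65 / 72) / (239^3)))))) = -3216514983671 / 128920320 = -24949.64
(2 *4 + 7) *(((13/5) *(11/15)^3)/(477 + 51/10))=34606/1084725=0.03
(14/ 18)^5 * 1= 16807/ 59049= 0.28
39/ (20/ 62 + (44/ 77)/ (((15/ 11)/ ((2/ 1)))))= 126945/ 3778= 33.60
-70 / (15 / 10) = -140 / 3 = -46.67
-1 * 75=-75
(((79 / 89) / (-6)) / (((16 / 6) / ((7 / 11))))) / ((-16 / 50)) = 13825 / 125312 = 0.11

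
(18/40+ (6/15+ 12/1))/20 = 257/400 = 0.64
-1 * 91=-91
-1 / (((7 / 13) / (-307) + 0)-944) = 3991 / 3767511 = 0.00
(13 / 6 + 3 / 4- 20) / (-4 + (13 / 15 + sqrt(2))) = 15375 * sqrt(2) / 7036 + 48175 / 7036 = 9.94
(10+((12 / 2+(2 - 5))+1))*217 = 3038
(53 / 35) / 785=53 / 27475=0.00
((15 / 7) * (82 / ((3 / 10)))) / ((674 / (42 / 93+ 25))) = 1617450 / 73129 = 22.12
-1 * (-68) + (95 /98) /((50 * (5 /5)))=66659 /980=68.02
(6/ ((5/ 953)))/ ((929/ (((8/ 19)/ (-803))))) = -45744/ 70868765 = -0.00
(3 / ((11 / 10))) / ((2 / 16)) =240 / 11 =21.82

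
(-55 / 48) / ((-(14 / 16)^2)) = 220 / 147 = 1.50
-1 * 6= -6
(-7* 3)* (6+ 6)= -252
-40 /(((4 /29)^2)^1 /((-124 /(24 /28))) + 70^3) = -912485 /7824558872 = -0.00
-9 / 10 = -0.90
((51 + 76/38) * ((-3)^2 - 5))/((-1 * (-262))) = 106/131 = 0.81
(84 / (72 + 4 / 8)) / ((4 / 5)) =42 / 29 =1.45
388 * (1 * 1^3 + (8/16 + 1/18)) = 5432/9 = 603.56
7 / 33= 0.21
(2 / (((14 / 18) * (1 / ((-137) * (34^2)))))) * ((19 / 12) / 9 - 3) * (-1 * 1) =-24151730 / 21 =-1150082.38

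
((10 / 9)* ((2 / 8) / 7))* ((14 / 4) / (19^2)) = 5 / 12996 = 0.00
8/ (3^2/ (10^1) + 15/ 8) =320/ 111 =2.88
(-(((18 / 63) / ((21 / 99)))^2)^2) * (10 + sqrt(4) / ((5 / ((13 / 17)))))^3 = -12755223143156736 / 3540308414125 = -3602.86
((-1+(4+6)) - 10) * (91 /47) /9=-91 /423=-0.22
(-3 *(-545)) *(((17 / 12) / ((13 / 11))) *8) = 203830 / 13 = 15679.23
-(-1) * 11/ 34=11/ 34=0.32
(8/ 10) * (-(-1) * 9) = 36/ 5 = 7.20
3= 3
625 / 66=9.47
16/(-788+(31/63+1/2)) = -2016/99163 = -0.02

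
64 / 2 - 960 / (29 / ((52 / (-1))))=50848 / 29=1753.38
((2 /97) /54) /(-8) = -1 /20952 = -0.00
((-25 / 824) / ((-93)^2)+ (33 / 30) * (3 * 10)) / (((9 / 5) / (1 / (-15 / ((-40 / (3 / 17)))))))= 19990604555 / 72158607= 277.04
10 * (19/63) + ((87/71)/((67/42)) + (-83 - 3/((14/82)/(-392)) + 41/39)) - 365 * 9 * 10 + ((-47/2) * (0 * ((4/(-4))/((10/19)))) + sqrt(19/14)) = -26039.00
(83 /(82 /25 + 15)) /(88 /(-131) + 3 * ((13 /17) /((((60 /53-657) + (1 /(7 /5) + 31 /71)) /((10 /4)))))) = -159387479337050 /23888585803109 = -6.67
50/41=1.22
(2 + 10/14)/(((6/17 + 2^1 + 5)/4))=1292/875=1.48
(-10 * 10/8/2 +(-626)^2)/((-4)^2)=1567479/64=24491.86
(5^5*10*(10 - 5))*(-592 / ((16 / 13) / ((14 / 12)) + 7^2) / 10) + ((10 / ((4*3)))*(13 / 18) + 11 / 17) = -309088511077 / 1672596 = -184795.68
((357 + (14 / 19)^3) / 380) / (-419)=-2451407 / 1092089980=-0.00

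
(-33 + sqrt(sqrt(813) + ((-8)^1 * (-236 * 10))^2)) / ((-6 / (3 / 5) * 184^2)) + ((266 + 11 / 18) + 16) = 861127657 / 3047040 - sqrt(sqrt(813) + 356454400) / 338560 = 282.56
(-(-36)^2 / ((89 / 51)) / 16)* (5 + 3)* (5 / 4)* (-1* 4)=1856.63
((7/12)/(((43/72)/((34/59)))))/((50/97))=69258/63425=1.09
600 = 600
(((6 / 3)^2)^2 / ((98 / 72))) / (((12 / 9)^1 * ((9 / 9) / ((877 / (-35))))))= -378864 / 1715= -220.91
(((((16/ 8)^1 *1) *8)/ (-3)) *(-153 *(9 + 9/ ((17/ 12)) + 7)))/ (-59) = -18240/ 59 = -309.15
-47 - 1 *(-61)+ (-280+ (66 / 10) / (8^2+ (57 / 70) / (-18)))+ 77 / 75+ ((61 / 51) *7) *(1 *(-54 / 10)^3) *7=-1625655497312 / 171238875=-9493.50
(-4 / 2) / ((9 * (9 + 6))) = -2 / 135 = -0.01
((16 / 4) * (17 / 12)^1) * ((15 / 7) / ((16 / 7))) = 85 / 16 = 5.31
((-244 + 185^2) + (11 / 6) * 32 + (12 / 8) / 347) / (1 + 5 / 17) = 1204800115 / 45804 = 26303.38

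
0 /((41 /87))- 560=-560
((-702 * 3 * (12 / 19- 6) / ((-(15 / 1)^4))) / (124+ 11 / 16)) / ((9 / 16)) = -226304 / 71071875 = -0.00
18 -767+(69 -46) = -726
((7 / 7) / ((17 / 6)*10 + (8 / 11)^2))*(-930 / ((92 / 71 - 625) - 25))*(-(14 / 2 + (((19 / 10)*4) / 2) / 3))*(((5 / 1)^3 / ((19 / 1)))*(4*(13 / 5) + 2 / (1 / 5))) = -252632100600 / 4584221827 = -55.11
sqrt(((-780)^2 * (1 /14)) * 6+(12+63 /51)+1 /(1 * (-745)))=2 * sqrt(512366750625170) /88655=510.64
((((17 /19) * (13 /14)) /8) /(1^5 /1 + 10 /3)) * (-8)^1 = -51 /266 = -0.19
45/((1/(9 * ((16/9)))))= 720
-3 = -3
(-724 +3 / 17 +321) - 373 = -13189 / 17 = -775.82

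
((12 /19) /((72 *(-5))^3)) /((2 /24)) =-0.00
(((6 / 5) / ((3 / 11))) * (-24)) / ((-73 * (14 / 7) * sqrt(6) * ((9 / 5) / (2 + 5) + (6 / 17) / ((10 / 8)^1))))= 5236 * sqrt(6) / 23433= 0.55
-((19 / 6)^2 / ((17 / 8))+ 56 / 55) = -48278 / 8415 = -5.74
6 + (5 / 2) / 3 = 41 / 6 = 6.83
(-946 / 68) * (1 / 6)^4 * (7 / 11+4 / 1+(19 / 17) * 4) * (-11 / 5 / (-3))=-805519 / 11236320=-0.07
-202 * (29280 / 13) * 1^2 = -5914560 / 13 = -454966.15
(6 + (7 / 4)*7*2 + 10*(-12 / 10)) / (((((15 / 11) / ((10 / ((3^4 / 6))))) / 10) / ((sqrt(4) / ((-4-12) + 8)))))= -2035 / 81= -25.12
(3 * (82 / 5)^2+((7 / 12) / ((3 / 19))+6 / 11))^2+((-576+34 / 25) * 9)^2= 537193143001469 / 19602000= 27405016.99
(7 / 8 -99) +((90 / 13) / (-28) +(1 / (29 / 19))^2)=-59965407 / 612248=-97.94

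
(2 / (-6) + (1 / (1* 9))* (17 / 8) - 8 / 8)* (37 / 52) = -2923 / 3744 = -0.78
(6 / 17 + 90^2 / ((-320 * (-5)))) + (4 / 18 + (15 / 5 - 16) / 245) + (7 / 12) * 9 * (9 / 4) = 17.40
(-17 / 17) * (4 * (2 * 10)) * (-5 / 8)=50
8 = 8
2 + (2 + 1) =5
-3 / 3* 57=-57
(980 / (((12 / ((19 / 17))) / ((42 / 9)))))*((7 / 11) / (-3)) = -456190 / 5049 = -90.35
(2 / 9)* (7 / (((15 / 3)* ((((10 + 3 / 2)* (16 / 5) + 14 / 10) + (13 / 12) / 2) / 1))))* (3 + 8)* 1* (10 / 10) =1232 / 13947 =0.09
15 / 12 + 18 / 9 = 13 / 4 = 3.25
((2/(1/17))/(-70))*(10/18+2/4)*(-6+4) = 323/315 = 1.03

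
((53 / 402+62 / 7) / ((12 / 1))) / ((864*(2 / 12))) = 0.01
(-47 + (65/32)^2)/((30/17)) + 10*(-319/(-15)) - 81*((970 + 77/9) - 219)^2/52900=-18824217417/27084800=-695.01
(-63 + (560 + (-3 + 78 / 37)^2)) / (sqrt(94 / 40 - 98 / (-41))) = 1362964*sqrt(4715) / 409331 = 228.64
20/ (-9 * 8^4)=-5/ 9216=-0.00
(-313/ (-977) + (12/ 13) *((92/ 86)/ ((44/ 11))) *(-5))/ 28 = -71309/ 2184572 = -0.03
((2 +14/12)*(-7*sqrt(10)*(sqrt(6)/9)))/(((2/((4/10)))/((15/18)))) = -3.18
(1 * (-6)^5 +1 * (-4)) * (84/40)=-16338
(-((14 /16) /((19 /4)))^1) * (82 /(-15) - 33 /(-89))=47621 /50730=0.94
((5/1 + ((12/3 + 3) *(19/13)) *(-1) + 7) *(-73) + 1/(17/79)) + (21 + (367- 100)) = 36132/221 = 163.49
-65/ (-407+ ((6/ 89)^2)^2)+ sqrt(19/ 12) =4078245665/ 25536090791+ sqrt(57)/ 6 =1.42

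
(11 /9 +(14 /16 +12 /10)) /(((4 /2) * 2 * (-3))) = -1187 /4320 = -0.27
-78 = -78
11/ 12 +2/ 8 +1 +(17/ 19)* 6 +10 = 1999/ 114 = 17.54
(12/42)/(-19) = -2/133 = -0.02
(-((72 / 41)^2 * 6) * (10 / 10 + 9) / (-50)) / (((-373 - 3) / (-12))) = 46656 / 395035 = 0.12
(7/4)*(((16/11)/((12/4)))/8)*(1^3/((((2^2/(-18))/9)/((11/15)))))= -63/20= -3.15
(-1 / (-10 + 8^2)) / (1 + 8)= -1 / 486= -0.00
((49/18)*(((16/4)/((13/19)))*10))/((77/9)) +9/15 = 13729/715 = 19.20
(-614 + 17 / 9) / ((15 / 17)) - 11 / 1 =-95138 / 135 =-704.73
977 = 977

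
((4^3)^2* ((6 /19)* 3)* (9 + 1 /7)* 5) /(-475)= -4718592 /12635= -373.45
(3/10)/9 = 1/30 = 0.03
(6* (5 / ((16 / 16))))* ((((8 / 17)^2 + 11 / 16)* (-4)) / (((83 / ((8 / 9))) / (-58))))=1625160 / 23987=67.75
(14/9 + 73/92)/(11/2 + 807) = 389/134550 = 0.00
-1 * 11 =-11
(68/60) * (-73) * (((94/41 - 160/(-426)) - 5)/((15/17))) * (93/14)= 1902506363/1309950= 1452.35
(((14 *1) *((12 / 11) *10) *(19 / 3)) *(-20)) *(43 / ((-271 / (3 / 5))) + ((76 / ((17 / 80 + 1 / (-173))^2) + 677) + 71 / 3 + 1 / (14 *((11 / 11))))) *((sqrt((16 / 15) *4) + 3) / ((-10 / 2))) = 510650788071240448 *sqrt(15) / 99819989595 + 63831348508905056 / 2218221991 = 48588992.05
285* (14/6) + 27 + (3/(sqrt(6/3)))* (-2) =692 - 3* sqrt(2) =687.76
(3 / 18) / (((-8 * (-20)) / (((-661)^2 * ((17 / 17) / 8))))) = 436921 / 7680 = 56.89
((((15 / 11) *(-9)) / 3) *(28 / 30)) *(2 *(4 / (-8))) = 42 / 11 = 3.82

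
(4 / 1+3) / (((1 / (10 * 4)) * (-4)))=-70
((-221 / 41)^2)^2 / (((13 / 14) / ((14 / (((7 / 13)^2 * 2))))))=62021525306 / 2825761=21948.61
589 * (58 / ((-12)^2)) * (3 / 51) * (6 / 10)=8.37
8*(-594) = -4752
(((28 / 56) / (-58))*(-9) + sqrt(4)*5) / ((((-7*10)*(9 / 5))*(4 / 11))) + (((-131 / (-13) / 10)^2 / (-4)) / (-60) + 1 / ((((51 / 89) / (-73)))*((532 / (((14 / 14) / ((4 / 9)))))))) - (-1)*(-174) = -139426757136923 / 797843592000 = -174.75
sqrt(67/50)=1.16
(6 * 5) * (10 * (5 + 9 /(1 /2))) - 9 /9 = 6899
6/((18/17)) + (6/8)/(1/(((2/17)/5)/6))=5783/1020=5.67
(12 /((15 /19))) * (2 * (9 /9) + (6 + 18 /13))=142.65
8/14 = 4/7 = 0.57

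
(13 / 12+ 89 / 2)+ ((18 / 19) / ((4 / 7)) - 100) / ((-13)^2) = 1733995 / 38532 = 45.00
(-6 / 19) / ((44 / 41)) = -123 / 418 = -0.29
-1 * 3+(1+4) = 2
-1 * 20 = -20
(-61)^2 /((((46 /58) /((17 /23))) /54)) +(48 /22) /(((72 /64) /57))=1090308346 /5819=187370.40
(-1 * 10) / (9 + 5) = -5 / 7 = -0.71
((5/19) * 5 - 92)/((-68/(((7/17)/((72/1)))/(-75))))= -12061/118605600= -0.00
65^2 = 4225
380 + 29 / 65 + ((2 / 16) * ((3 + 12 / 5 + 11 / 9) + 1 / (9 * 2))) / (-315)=380.44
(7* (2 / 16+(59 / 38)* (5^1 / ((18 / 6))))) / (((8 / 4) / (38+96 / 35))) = 881981 / 2280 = 386.83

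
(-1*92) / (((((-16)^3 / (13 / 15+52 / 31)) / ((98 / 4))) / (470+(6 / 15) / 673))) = 43928957709 / 66761600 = 658.00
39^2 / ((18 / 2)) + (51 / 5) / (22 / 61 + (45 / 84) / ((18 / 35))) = 1809449 / 10265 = 176.27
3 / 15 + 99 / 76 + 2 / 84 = 12181 / 7980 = 1.53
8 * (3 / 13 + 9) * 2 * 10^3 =1920000 / 13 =147692.31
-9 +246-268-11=-42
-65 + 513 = 448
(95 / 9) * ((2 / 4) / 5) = 19 / 18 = 1.06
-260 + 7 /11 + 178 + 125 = 480 /11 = 43.64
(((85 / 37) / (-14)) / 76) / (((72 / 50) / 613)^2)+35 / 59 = -1176015226895 / 3010234752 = -390.67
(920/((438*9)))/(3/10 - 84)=-4600/1649727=-0.00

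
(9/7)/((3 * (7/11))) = 33/49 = 0.67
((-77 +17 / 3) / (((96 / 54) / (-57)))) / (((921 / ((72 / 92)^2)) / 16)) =3952152 / 162403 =24.34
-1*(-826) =826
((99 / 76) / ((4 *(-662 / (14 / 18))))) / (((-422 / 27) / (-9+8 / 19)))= -338877 / 1613606464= -0.00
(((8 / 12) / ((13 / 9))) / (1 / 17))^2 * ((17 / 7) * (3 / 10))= 265302 / 5915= 44.85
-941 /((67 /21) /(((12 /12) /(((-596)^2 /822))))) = -8121771 /11899736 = -0.68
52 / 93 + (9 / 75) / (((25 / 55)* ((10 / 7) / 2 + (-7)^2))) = 761161 / 1348500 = 0.56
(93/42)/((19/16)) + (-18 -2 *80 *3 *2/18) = -27718/399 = -69.47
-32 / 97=-0.33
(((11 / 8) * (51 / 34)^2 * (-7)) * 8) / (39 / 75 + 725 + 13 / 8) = -34650 / 145429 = -0.24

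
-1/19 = -0.05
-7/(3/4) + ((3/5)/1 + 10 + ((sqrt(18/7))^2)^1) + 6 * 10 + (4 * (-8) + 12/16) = 13687/420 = 32.59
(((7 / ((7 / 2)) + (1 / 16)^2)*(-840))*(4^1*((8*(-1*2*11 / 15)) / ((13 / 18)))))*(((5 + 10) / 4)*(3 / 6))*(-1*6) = -15997905 / 13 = -1230608.08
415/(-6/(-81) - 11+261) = 11205/6752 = 1.66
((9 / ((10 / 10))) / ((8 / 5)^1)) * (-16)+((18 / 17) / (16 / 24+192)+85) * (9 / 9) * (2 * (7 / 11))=982978 / 54043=18.19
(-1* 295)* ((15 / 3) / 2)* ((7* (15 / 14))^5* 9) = -157510986.33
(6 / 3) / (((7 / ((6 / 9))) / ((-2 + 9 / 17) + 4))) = 172 / 357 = 0.48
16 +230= 246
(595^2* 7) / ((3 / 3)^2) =2478175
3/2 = 1.50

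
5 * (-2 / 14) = -5 / 7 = -0.71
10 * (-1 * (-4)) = 40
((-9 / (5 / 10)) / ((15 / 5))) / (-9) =2 / 3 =0.67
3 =3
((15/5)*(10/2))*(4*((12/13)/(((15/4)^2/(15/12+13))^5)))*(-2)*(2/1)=-162273624064/685546875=-236.71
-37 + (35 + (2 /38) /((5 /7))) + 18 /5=159 /95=1.67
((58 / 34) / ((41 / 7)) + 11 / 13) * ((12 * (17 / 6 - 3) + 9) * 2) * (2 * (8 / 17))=2308544 / 154037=14.99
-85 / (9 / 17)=-160.56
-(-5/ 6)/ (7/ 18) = 15/ 7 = 2.14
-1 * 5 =-5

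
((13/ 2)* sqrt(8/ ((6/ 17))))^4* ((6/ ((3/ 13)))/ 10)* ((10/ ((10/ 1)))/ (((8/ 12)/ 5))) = 107303677/ 6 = 17883946.17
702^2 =492804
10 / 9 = 1.11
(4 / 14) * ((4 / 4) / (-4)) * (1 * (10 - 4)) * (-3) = 9 / 7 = 1.29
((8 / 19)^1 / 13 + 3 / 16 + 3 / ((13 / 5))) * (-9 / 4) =-48861 / 15808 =-3.09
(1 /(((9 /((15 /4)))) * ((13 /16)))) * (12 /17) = 80 /221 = 0.36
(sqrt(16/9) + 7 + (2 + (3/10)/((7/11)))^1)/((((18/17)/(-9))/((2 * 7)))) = -38573/30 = -1285.77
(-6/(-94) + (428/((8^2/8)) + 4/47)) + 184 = 22339/94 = 237.65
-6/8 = -3/4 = -0.75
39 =39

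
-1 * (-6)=6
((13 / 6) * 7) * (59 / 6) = 5369 / 36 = 149.14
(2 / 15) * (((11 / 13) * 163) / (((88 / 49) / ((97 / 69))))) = 774739 / 53820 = 14.40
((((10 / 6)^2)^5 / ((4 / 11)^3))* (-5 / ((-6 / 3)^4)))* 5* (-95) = 30870361328125 / 60466176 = 510539.34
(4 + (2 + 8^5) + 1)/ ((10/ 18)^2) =106191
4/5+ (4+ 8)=64/5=12.80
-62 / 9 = -6.89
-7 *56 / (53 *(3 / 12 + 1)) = -1568 / 265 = -5.92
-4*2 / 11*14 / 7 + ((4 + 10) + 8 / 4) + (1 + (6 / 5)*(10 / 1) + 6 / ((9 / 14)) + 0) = 1217 / 33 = 36.88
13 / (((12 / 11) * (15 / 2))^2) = 1573 / 8100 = 0.19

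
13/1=13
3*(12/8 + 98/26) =411/26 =15.81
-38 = -38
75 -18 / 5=357 / 5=71.40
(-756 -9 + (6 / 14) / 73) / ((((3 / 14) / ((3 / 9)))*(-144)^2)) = -1018 / 17739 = -0.06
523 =523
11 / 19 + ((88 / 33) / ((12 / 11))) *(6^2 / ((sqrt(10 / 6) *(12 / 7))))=11 / 19 + 154 *sqrt(15) / 15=40.34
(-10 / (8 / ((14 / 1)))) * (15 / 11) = -525 / 22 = -23.86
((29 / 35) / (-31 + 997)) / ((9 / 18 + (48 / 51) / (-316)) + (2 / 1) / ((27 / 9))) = 38947 / 52839395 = 0.00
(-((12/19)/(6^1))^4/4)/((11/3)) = -12/1433531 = -0.00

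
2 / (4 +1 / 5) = 10 / 21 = 0.48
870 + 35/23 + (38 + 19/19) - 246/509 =10653820/11707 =910.04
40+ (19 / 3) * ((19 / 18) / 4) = 9001 / 216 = 41.67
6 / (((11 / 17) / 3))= 306 / 11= 27.82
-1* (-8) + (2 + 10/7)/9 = 176/21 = 8.38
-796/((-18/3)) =398/3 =132.67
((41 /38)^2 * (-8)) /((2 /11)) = -18491 /361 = -51.22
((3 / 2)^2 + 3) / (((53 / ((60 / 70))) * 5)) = 9 / 530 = 0.02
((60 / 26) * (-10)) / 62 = -150 / 403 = -0.37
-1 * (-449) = 449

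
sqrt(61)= 7.81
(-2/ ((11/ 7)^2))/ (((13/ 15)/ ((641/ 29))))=-942270/ 45617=-20.66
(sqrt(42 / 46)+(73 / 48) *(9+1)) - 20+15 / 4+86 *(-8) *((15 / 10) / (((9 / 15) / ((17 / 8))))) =-87745 / 24+sqrt(483) / 23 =-3655.09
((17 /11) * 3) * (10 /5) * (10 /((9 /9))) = 1020 /11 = 92.73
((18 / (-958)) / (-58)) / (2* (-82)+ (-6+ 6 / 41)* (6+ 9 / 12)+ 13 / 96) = -17712 / 11119620481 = -0.00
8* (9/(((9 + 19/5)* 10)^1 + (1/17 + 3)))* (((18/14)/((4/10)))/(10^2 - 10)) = 153/7798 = 0.02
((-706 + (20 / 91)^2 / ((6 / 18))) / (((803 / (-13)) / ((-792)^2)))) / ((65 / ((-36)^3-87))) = -15580184480986752 / 3022565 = -5154623467.48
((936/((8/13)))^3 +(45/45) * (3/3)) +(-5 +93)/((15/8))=52781157134/15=3518743808.93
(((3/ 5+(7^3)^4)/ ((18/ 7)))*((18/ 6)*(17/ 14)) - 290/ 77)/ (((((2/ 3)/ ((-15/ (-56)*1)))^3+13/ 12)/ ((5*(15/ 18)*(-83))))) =-190326501179023455000/ 463123199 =-410963004207.06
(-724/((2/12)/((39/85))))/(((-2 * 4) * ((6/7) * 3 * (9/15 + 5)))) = 2353/136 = 17.30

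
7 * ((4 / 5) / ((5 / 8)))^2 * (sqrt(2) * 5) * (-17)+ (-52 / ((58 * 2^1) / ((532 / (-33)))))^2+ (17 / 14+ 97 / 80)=-1323.99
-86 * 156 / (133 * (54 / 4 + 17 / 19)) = -26832 / 3829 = -7.01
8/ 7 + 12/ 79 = 1.29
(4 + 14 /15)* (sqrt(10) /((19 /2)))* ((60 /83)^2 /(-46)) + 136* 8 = 1088 - 17760* sqrt(10) /3010493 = 1087.98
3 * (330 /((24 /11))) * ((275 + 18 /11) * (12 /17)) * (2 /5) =35442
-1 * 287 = -287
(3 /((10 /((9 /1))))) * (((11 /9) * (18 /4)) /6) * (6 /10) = 297 /200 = 1.48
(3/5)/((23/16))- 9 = -987/115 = -8.58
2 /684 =1 /342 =0.00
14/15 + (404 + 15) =6299/15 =419.93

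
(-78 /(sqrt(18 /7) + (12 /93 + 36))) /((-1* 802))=4739280 /1757082151 -112437* sqrt(14) /3514164302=0.00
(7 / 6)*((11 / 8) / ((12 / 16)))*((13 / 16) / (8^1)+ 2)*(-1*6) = -20713 / 768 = -26.97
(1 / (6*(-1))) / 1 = -1 / 6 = -0.17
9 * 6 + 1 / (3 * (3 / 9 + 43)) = 7021 / 130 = 54.01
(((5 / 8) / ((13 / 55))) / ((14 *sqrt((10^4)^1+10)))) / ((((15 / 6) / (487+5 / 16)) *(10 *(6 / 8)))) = 2599 *sqrt(10010) / 5299840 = 0.05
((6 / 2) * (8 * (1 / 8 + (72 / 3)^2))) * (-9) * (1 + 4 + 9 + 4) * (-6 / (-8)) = -3359961 / 2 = -1679980.50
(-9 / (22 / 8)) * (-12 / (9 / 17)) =816 / 11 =74.18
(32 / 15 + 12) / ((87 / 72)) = 1696 / 145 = 11.70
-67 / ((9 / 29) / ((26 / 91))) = -3886 / 63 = -61.68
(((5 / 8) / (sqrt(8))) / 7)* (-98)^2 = 1715* sqrt(2) / 8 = 303.17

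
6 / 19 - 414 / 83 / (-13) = 14340 / 20501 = 0.70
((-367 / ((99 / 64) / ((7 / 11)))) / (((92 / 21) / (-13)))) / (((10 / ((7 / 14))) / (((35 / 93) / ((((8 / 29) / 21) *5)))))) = 332199959 / 2588190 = 128.35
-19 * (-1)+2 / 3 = 59 / 3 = 19.67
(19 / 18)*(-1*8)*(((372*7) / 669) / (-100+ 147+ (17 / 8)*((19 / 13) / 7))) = -0.69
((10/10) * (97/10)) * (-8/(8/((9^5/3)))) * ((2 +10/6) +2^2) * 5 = -14637591/2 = -7318795.50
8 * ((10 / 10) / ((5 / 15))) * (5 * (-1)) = -120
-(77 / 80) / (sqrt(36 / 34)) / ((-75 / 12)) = 77*sqrt(34) / 3000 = 0.15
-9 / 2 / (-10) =0.45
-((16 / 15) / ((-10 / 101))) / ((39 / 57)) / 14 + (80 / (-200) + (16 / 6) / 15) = 0.90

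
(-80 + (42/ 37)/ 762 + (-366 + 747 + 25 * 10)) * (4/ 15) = 3452208/ 23495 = 146.93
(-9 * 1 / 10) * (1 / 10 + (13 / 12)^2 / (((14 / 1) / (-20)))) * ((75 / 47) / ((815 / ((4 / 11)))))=11919 / 11797940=0.00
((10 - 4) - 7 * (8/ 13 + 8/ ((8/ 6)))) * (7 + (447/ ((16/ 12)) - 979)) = 333657/ 13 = 25665.92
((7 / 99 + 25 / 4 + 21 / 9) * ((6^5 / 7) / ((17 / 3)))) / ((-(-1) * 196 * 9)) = 61686 / 64141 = 0.96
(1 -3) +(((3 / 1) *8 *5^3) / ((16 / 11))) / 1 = 4121 / 2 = 2060.50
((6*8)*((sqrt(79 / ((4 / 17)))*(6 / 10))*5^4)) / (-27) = -1000*sqrt(1343) / 3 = -12215.65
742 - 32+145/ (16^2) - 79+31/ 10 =812373/ 1280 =634.67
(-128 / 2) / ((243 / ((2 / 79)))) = -128 / 19197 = -0.01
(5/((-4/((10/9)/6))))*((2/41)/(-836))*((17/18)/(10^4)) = 17/13326508800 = 0.00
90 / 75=6 / 5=1.20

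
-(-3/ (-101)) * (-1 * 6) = 18/ 101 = 0.18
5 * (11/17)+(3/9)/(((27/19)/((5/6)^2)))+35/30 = 226289/49572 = 4.56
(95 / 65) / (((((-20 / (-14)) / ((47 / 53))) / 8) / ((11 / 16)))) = 68761 / 13780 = 4.99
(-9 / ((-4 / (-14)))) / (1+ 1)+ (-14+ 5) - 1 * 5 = -119 / 4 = -29.75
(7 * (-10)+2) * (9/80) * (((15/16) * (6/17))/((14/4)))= -81/112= -0.72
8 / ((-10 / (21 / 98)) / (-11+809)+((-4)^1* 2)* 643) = -684 / 439817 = -0.00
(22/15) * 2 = 44/15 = 2.93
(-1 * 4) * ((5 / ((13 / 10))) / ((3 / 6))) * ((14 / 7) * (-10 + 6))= 3200 / 13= 246.15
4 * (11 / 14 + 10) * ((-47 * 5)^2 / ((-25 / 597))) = -398269446 / 7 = -56895635.14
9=9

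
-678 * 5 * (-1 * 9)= 30510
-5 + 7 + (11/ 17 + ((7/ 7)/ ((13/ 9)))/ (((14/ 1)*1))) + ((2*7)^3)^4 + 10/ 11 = 1929520613780946777/ 34034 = 56693912375299.61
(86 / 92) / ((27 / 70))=1505 / 621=2.42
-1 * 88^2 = -7744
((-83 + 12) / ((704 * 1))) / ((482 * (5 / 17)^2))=-20519 / 8483200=-0.00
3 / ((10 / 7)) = 21 / 10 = 2.10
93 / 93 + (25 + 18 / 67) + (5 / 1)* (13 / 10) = 32.77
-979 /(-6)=979 /6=163.17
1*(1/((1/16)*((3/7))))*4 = 448/3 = 149.33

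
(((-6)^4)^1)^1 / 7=1296 / 7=185.14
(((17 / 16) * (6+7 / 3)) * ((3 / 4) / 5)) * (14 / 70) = 17 / 64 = 0.27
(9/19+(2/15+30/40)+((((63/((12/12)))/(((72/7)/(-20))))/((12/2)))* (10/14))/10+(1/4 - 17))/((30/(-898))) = 1916781/3800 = 504.42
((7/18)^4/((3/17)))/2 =40817/629856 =0.06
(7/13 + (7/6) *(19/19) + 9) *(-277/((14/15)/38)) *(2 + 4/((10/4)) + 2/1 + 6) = -1400478.52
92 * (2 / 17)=184 / 17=10.82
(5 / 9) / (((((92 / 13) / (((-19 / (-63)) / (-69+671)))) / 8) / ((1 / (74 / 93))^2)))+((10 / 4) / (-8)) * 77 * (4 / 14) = -32837465285 / 4776703848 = -6.87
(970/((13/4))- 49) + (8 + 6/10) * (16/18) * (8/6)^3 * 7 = 5943701/15795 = 376.30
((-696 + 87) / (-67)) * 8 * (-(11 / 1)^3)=-6484632 / 67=-96785.55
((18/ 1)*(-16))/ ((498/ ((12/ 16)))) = -36/ 83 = -0.43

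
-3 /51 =-1 /17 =-0.06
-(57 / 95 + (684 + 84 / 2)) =-3633 / 5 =-726.60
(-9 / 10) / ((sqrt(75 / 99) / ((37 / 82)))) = -333 * sqrt(33) / 4100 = -0.47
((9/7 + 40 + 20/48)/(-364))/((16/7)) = -3503/69888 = -0.05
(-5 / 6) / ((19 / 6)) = -5 / 19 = -0.26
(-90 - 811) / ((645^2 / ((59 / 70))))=-53159 / 29121750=-0.00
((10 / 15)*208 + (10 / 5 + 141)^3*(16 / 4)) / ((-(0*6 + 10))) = -3509090 / 3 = -1169696.67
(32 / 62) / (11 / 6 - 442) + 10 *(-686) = -6860.00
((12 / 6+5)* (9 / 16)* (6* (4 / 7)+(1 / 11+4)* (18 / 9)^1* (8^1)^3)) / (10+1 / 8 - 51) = -484236 / 1199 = -403.87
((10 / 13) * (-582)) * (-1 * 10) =58200 / 13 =4476.92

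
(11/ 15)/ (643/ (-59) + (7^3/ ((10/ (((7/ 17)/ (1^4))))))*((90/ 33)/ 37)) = -4490431/ 60359100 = -0.07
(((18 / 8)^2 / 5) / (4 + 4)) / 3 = 27 / 640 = 0.04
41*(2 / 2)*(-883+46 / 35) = -1265219 / 35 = -36149.11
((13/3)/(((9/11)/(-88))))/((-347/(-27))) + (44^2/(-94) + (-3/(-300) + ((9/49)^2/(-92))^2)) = -1131004840625625631/19894238320104400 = -56.85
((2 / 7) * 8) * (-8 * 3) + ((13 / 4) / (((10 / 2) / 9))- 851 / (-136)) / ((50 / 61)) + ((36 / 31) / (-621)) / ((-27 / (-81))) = -6803334917 / 169694000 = -40.09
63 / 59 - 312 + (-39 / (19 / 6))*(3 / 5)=-1784193 / 5605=-318.32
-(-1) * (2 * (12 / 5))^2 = 576 / 25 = 23.04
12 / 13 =0.92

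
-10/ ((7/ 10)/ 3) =-300/ 7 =-42.86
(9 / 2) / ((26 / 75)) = 675 / 52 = 12.98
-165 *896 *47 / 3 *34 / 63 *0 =0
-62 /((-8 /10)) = 77.50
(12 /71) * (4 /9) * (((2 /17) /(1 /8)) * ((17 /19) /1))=256 /4047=0.06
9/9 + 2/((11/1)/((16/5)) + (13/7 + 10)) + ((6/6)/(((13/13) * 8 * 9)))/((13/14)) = 306169/267228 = 1.15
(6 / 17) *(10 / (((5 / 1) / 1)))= 12 / 17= 0.71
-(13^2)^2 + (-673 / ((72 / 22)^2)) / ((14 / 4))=-129634129 / 4536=-28578.95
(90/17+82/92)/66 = 4837/51612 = 0.09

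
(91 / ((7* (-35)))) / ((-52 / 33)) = 33 / 140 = 0.24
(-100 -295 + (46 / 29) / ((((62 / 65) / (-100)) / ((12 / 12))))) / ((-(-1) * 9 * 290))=-100921 / 469278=-0.22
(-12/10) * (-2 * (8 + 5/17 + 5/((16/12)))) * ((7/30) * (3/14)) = 2457/1700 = 1.45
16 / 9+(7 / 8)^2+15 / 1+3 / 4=10537 / 576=18.29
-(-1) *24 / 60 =2 / 5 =0.40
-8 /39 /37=-8 /1443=-0.01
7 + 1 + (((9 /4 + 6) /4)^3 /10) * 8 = 76897 /5120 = 15.02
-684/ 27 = -76/ 3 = -25.33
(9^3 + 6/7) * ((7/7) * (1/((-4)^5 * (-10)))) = 5109/71680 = 0.07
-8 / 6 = -4 / 3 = -1.33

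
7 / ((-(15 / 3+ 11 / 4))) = -28 / 31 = -0.90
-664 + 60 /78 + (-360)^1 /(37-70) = -93282 /143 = -652.32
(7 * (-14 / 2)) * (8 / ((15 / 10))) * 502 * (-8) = 3148544 / 3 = 1049514.67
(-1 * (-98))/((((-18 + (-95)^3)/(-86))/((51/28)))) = 15351/857393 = 0.02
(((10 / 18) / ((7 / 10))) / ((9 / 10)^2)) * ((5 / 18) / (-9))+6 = 2467558 / 413343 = 5.97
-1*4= -4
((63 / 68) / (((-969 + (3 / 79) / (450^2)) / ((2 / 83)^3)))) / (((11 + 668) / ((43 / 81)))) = -0.00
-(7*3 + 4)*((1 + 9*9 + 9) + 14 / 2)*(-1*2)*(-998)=-4890200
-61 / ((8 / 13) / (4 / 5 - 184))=181597 / 10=18159.70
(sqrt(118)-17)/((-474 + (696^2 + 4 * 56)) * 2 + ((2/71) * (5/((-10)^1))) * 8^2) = -1207/68751508 + 71 * sqrt(118)/68751508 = -0.00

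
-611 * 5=-3055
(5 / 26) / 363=0.00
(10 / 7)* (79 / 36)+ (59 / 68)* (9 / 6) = 38011 / 8568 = 4.44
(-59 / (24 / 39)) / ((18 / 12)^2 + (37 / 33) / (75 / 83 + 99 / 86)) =-371236437 / 10825046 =-34.29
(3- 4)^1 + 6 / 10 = -2 / 5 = -0.40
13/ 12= 1.08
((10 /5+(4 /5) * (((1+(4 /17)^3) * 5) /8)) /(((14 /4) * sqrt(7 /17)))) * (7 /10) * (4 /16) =0.20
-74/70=-37/35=-1.06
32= 32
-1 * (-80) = 80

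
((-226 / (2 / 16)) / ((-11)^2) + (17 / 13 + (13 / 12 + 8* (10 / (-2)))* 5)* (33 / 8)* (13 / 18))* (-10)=205861945 / 34848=5907.42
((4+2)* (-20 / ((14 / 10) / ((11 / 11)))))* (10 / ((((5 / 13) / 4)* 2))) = -31200 / 7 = -4457.14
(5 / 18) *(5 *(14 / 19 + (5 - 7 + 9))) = 1225 / 114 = 10.75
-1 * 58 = -58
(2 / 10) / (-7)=-1 / 35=-0.03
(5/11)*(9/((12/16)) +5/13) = 805/143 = 5.63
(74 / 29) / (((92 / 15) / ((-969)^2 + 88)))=17971455 / 46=390683.80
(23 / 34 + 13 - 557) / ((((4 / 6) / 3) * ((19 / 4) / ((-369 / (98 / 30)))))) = 18780255 / 323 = 58143.20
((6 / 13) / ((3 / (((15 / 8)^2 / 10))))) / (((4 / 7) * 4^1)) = 315 / 13312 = 0.02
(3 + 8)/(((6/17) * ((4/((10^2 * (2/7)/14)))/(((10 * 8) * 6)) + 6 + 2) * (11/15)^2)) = 7650000/1056539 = 7.24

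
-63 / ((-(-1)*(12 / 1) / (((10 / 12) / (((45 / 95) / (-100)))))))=16625 / 18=923.61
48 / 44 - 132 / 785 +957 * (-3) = -24783117 / 8635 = -2870.08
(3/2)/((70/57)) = 171/140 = 1.22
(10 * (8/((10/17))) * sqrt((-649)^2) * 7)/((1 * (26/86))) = 26567464/13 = 2043651.08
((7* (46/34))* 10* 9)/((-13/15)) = -217350/221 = -983.48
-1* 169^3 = -4826809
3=3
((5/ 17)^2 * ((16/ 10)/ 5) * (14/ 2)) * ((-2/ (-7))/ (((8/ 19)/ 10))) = 380/ 289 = 1.31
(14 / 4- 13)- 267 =-553 / 2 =-276.50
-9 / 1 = -9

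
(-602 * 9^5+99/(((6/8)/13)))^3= -44912188615555989951768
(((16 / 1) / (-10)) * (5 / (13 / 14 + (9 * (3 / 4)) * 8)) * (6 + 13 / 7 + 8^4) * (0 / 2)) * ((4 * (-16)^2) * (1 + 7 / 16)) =0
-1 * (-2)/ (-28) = -0.07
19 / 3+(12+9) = 82 / 3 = 27.33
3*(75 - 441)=-1098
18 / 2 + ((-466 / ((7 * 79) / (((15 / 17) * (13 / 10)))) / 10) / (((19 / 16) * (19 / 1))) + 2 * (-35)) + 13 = -48.00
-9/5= -1.80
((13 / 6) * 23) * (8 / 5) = 1196 / 15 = 79.73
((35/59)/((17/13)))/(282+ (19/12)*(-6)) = 182/109327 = 0.00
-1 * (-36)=36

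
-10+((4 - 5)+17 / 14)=-137 / 14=-9.79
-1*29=-29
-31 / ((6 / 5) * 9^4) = -155 / 39366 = -0.00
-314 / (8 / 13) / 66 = -2041 / 264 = -7.73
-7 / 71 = -0.10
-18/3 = -6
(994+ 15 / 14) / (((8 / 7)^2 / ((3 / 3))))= 97517 / 128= 761.85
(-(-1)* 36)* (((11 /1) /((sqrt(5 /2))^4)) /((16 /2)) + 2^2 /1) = 3798 /25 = 151.92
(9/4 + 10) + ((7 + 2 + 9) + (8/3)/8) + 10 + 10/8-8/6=81/2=40.50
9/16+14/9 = 305/144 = 2.12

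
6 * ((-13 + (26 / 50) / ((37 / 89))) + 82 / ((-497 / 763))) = -54235668 / 65675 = -825.82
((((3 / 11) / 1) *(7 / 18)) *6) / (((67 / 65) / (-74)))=-33670 / 737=-45.69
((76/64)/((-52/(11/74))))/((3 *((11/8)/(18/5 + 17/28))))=-11191/3232320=-0.00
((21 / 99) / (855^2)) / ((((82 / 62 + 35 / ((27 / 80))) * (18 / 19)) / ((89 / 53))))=19313 / 3943670647950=0.00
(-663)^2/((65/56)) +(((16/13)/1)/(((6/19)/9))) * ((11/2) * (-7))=377355.14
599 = 599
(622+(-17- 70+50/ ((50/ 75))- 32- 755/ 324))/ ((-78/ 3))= -186517/ 8424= -22.14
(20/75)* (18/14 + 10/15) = 0.52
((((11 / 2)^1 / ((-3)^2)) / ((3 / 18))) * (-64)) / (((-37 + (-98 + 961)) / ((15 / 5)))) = -352 / 413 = -0.85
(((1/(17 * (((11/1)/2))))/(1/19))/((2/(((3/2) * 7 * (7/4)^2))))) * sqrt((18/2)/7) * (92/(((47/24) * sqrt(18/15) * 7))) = 27531 * sqrt(210)/17578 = 22.70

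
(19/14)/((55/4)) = 38/385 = 0.10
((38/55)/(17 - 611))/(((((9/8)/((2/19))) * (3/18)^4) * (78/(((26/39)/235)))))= -256/49903425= -0.00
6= 6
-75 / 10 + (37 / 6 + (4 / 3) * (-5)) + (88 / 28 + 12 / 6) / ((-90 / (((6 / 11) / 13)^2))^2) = -585426241256 / 73178280175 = -8.00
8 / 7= 1.14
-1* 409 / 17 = -409 / 17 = -24.06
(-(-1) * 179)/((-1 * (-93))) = 179/93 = 1.92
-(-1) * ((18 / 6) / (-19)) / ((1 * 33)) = -1 / 209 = -0.00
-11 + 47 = 36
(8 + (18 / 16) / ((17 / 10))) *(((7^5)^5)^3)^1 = 1420588503999407618497459102648350143911198066629744590141450328427 / 68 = 20891007411755994389668520000000000000000000000000000000000000000.00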